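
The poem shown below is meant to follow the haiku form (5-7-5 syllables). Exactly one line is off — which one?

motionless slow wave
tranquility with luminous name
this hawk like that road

The second line

Line 1: motionless(3) + slow(1) + wave(1) = 5 ✓
Line 2: tranquility(4) + with(1) + luminous(3) + name(1) = 9 (expected 7)
Line 3: this(1) + hawk(1) + like(1) + that(1) + road(1) = 5 ✓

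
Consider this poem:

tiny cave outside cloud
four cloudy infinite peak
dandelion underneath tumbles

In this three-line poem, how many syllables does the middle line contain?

7

The middle line: four (1), cloudy (2), infinite (3), peak (1) → 7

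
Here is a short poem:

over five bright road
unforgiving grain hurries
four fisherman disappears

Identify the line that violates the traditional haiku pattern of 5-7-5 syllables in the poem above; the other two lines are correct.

Line 3

Line 1: over(2) + five(1) + bright(1) + road(1) = 5 ✓
Line 2: unforgiving(4) + grain(1) + hurries(2) = 7 ✓
Line 3: four(1) + fisherman(3) + disappears(3) = 7 (expected 5)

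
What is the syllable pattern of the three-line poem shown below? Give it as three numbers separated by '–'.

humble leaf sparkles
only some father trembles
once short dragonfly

5–7–5

Line 1: "humble leaf sparkles": 2+1+2 = 5
Line 2: "only some father trembles": 2+1+2+2 = 7
Line 3: "once short dragonfly": 1+1+3 = 5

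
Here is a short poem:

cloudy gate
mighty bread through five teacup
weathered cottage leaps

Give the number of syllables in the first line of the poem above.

The first line: cloudy(2) + gate(1) = 3

3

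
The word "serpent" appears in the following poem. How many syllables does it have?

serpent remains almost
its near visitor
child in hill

2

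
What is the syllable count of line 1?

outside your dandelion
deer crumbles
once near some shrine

Line 1: outside (2), your (1), dandelion (4) → 7

7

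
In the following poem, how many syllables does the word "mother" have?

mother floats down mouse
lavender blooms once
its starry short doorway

2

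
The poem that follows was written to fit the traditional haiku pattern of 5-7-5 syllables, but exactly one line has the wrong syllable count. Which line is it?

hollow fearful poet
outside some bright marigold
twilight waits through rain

The first line

Line 1: hollow (2), fearful (2), poet (2) → 6 (expected 5)
Line 2: outside (2), some (1), bright (1), marigold (3) → 7 ✓
Line 3: twilight (2), waits (1), through (1), rain (1) → 5 ✓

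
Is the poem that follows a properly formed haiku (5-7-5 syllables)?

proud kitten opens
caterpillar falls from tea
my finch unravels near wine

No

Line 1: "proud kitten opens": 1+2+2 = 5 ✓
Line 2: "caterpillar falls from tea": 4+1+1+1 = 7 ✓
Line 3: "my finch unravels near wine": 1+1+3+1+1 = 7 (expected 5)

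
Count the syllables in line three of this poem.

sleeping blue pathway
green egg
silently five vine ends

Line three: silently(3) + five(1) + vine(1) + ends(1) = 6

6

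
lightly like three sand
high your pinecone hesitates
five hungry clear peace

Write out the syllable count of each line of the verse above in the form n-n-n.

5-7-5

Line 1: lightly (2), like (1), three (1), sand (1) → 5
Line 2: high (1), your (1), pinecone (2), hesitates (3) → 7
Line 3: five (1), hungry (2), clear (1), peace (1) → 5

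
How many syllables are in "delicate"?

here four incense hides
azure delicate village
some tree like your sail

3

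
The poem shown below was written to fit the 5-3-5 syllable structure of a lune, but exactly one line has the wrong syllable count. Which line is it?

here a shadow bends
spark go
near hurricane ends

Line 1: here(1) + a(1) + shadow(2) + bends(1) = 5 ✓
Line 2: spark(1) + go(1) = 2 (expected 3)
Line 3: near(1) + hurricane(3) + ends(1) = 5 ✓

The second line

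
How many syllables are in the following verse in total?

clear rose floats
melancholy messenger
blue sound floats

13

Line 1: clear (1), rose (1), floats (1) → 3
Line 2: melancholy (4), messenger (3) → 7
Line 3: blue (1), sound (1), floats (1) → 3
Total: 3 + 7 + 3 = 13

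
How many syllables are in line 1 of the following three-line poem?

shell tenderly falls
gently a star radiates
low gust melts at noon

5

Line 1: shell (1), tenderly (3), falls (1) → 5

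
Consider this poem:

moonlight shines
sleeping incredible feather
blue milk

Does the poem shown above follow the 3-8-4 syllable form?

Line 1: "moonlight shines": 2+1 = 3 ✓
Line 2: "sleeping incredible feather": 2+4+2 = 8 ✓
Line 3: "blue milk": 1+1 = 2 (expected 4)

No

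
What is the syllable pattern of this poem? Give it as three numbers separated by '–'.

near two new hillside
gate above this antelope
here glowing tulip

5–7–5

Line 1: near(1) + two(1) + new(1) + hillside(2) = 5
Line 2: gate(1) + above(2) + this(1) + antelope(3) = 7
Line 3: here(1) + glowing(2) + tulip(2) = 5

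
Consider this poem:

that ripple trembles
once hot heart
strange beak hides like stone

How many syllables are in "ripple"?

"ripple" has 2 syllables.

2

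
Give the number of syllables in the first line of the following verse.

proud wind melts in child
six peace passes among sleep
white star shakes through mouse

The first line: proud(1) + wind(1) + melts(1) + in(1) + child(1) = 5

5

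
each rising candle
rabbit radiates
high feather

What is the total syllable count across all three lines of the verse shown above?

Line 1: each (1), rising (2), candle (2) → 5
Line 2: rabbit (2), radiates (3) → 5
Line 3: high (1), feather (2) → 3
Total: 5 + 5 + 3 = 13

13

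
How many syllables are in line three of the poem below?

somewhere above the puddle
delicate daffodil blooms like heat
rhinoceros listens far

Line three: rhinoceros(4) + listens(2) + far(1) = 7

7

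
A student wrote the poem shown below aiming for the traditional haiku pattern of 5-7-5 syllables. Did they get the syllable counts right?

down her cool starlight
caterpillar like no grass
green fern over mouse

Yes

Line 1: "down her cool starlight": 1+1+1+2 = 5 ✓
Line 2: "caterpillar like no grass": 4+1+1+1 = 7 ✓
Line 3: "green fern over mouse": 1+1+2+1 = 5 ✓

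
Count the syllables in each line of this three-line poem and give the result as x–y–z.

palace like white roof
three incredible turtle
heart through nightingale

Line 1: "palace like white roof": 2+1+1+1 = 5
Line 2: "three incredible turtle": 1+4+2 = 7
Line 3: "heart through nightingale": 1+1+3 = 5

5–7–5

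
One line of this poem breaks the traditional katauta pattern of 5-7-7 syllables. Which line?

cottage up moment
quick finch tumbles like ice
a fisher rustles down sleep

Line 2

Line 1: "cottage up moment": 2+1+2 = 5 ✓
Line 2: "quick finch tumbles like ice": 1+1+2+1+1 = 6 (expected 7)
Line 3: "a fisher rustles down sleep": 1+2+2+1+1 = 7 ✓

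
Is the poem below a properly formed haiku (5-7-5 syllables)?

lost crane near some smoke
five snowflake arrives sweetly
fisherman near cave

Yes

Line 1: lost (1), crane (1), near (1), some (1), smoke (1) → 5 ✓
Line 2: five (1), snowflake (2), arrives (2), sweetly (2) → 7 ✓
Line 3: fisherman (3), near (1), cave (1) → 5 ✓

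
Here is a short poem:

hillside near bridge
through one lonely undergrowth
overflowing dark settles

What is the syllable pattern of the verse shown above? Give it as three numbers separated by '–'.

Line 1: "hillside near bridge": 2+1+1 = 4
Line 2: "through one lonely undergrowth": 1+1+2+3 = 7
Line 3: "overflowing dark settles": 4+1+2 = 7

4–7–7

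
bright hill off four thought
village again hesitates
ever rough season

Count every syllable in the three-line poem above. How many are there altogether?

Line 1: bright(1) + hill(1) + off(1) + four(1) + thought(1) = 5
Line 2: village(2) + again(2) + hesitates(3) = 7
Line 3: ever(2) + rough(1) + season(2) = 5
Total: 5 + 7 + 5 = 17

17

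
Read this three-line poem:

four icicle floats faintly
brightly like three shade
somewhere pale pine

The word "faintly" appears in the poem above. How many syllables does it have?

2

"faintly" has 2 syllables.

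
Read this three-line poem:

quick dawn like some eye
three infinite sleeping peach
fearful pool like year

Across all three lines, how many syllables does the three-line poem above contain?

Line 1: quick (1), dawn (1), like (1), some (1), eye (1) → 5
Line 2: three (1), infinite (3), sleeping (2), peach (1) → 7
Line 3: fearful (2), pool (1), like (1), year (1) → 5
Total: 5 + 7 + 5 = 17

17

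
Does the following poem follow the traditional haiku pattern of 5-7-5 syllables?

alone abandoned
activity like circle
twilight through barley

Yes

Line 1: "alone abandoned": 2+3 = 5 ✓
Line 2: "activity like circle": 4+1+2 = 7 ✓
Line 3: "twilight through barley": 2+1+2 = 5 ✓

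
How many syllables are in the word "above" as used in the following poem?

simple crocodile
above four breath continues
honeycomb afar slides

2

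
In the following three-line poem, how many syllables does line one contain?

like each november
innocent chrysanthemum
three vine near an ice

Line one: like(1) + each(1) + november(3) = 5

5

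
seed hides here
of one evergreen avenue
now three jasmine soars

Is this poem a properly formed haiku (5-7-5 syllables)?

No

Line 1: seed(1) + hides(1) + here(1) = 3 (expected 5)
Line 2: of(1) + one(1) + evergreen(3) + avenue(3) = 8 (expected 7)
Line 3: now(1) + three(1) + jasmine(2) + soars(1) = 5 ✓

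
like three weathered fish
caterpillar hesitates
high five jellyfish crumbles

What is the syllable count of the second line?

The second line: "caterpillar hesitates": 4+3 = 7

7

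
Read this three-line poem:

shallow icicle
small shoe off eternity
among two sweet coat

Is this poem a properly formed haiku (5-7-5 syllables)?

Yes

Line 1: shallow(2) + icicle(3) = 5 ✓
Line 2: small(1) + shoe(1) + off(1) + eternity(4) = 7 ✓
Line 3: among(2) + two(1) + sweet(1) + coat(1) = 5 ✓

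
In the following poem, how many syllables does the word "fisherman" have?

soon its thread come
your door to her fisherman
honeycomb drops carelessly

3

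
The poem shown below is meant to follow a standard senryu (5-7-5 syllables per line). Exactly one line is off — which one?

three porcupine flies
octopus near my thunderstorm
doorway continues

Line 1: "three porcupine flies": 1+3+1 = 5 ✓
Line 2: "octopus near my thunderstorm": 3+1+1+3 = 8 (expected 7)
Line 3: "doorway continues": 2+3 = 5 ✓

The second line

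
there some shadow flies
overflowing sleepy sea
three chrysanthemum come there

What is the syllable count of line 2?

Line 2: overflowing(4) + sleepy(2) + sea(1) = 7

7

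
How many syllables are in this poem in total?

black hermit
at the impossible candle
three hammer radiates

17

Line 1: "black hermit": 1+2 = 3
Line 2: "at the impossible candle": 1+1+4+2 = 8
Line 3: "three hammer radiates": 1+2+3 = 6
Total: 3 + 8 + 6 = 17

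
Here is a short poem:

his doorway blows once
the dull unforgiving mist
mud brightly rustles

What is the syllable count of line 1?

Line 1: his (1), doorway (2), blows (1), once (1) → 5

5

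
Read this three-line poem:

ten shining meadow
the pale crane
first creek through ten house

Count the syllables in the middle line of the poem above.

3

The middle line: the(1) + pale(1) + crane(1) = 3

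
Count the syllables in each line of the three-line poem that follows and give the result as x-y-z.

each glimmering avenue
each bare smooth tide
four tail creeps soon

Line 1: each (1), glimmering (3), avenue (3) → 7
Line 2: each (1), bare (1), smooth (1), tide (1) → 4
Line 3: four (1), tail (1), creeps (1), soon (1) → 4

7-4-4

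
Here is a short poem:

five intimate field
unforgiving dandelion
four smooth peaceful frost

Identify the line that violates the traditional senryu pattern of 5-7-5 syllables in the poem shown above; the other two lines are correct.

Line 1: five(1) + intimate(3) + field(1) = 5 ✓
Line 2: unforgiving(4) + dandelion(4) = 8 (expected 7)
Line 3: four(1) + smooth(1) + peaceful(2) + frost(1) = 5 ✓

The second line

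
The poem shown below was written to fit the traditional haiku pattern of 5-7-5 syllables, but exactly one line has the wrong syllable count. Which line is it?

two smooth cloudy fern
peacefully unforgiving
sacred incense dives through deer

The third line

Line 1: two(1) + smooth(1) + cloudy(2) + fern(1) = 5 ✓
Line 2: peacefully(3) + unforgiving(4) = 7 ✓
Line 3: sacred(2) + incense(2) + dives(1) + through(1) + deer(1) = 7 (expected 5)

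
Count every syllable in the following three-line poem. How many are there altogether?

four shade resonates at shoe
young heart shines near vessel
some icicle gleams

Line 1: four (1), shade (1), resonates (3), at (1), shoe (1) → 7
Line 2: young (1), heart (1), shines (1), near (1), vessel (2) → 6
Line 3: some (1), icicle (3), gleams (1) → 5
Total: 7 + 6 + 5 = 18

18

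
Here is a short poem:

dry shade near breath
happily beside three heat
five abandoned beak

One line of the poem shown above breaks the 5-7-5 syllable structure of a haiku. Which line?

Line 1

Line 1: dry(1) + shade(1) + near(1) + breath(1) = 4 (expected 5)
Line 2: happily(3) + beside(2) + three(1) + heat(1) = 7 ✓
Line 3: five(1) + abandoned(3) + beak(1) = 5 ✓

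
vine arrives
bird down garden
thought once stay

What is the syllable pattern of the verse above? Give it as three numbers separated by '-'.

3-4-3

Line 1: vine (1), arrives (2) → 3
Line 2: bird (1), down (1), garden (2) → 4
Line 3: thought (1), once (1), stay (1) → 3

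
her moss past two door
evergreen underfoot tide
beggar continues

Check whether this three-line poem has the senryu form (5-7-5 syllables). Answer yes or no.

Line 1: her (1), moss (1), past (1), two (1), door (1) → 5 ✓
Line 2: evergreen (3), underfoot (3), tide (1) → 7 ✓
Line 3: beggar (2), continues (3) → 5 ✓

Yes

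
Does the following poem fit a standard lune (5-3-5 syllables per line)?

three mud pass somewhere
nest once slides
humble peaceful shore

Line 1: "three mud pass somewhere": 1+1+1+2 = 5 ✓
Line 2: "nest once slides": 1+1+1 = 3 ✓
Line 3: "humble peaceful shore": 2+2+1 = 5 ✓

Yes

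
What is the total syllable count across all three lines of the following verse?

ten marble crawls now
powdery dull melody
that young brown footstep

Line 1: "ten marble crawls now": 1+2+1+1 = 5
Line 2: "powdery dull melody": 3+1+3 = 7
Line 3: "that young brown footstep": 1+1+1+2 = 5
Total: 5 + 7 + 5 = 17

17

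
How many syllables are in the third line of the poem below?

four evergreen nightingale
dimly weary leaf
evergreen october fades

7

The third line: "evergreen october fades": 3+3+1 = 7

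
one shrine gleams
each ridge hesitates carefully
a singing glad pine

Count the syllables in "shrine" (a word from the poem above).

1

"shrine" has 1 syllable.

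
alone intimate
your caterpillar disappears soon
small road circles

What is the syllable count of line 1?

5

Line 1: "alone intimate": 2+3 = 5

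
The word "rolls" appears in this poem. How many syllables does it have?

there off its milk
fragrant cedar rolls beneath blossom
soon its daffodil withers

1

"rolls" has 1 syllable.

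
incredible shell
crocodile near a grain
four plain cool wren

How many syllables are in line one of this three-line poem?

5

Line one: "incredible shell": 4+1 = 5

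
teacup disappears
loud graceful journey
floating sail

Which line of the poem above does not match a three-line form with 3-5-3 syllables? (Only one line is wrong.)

The first line

Line 1: teacup (2), disappears (3) → 5 (expected 3)
Line 2: loud (1), graceful (2), journey (2) → 5 ✓
Line 3: floating (2), sail (1) → 3 ✓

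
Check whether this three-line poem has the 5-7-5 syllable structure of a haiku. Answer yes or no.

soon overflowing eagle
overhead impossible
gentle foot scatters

No

Line 1: soon(1) + overflowing(4) + eagle(2) = 7 (expected 5)
Line 2: overhead(3) + impossible(4) = 7 ✓
Line 3: gentle(2) + foot(1) + scatters(2) = 5 ✓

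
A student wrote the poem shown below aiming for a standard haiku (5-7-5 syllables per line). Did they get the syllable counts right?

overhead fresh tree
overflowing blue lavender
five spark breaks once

No

Line 1: overhead(3) + fresh(1) + tree(1) = 5 ✓
Line 2: overflowing(4) + blue(1) + lavender(3) = 8 (expected 7)
Line 3: five(1) + spark(1) + breaks(1) + once(1) = 4 (expected 5)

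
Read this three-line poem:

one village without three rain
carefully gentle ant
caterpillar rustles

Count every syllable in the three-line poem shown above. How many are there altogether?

19

Line 1: one (1), village (2), without (2), three (1), rain (1) → 7
Line 2: carefully (3), gentle (2), ant (1) → 6
Line 3: caterpillar (4), rustles (2) → 6
Total: 7 + 6 + 6 = 19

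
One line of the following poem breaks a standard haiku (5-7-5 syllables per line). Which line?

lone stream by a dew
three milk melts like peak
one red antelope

Line 1: lone(1) + stream(1) + by(1) + a(1) + dew(1) = 5 ✓
Line 2: three(1) + milk(1) + melts(1) + like(1) + peak(1) = 5 (expected 7)
Line 3: one(1) + red(1) + antelope(3) = 5 ✓

The second line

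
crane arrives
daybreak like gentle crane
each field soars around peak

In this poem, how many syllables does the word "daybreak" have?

2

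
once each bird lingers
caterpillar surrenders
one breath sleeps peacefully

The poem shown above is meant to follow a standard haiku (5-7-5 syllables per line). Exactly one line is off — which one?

Line 1: "once each bird lingers": 1+1+1+2 = 5 ✓
Line 2: "caterpillar surrenders": 4+3 = 7 ✓
Line 3: "one breath sleeps peacefully": 1+1+1+3 = 6 (expected 5)

The third line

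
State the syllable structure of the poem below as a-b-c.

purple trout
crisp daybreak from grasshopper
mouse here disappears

3-7-5

Line 1: "purple trout": 2+1 = 3
Line 2: "crisp daybreak from grasshopper": 1+2+1+3 = 7
Line 3: "mouse here disappears": 1+1+3 = 5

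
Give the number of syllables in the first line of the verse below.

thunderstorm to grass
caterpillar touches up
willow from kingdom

5

The first line: thunderstorm(3) + to(1) + grass(1) = 5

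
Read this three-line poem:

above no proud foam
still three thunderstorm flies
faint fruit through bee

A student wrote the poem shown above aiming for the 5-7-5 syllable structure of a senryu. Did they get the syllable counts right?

No

Line 1: "above no proud foam": 2+1+1+1 = 5 ✓
Line 2: "still three thunderstorm flies": 1+1+3+1 = 6 (expected 7)
Line 3: "faint fruit through bee": 1+1+1+1 = 4 (expected 5)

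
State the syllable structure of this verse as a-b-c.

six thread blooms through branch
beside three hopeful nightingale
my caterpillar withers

Line 1: six (1), thread (1), blooms (1), through (1), branch (1) → 5
Line 2: beside (2), three (1), hopeful (2), nightingale (3) → 8
Line 3: my (1), caterpillar (4), withers (2) → 7

5-8-7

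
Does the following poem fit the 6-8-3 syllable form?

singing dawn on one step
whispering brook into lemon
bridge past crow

Yes

Line 1: singing (2), dawn (1), on (1), one (1), step (1) → 6 ✓
Line 2: whispering (3), brook (1), into (2), lemon (2) → 8 ✓
Line 3: bridge (1), past (1), crow (1) → 3 ✓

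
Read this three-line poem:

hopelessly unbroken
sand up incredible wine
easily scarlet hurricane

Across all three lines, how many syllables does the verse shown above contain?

21

Line 1: "hopelessly unbroken": 3+3 = 6
Line 2: "sand up incredible wine": 1+1+4+1 = 7
Line 3: "easily scarlet hurricane": 3+2+3 = 8
Total: 6 + 7 + 8 = 21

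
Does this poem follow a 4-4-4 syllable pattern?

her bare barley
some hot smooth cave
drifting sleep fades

Line 1: her (1), bare (1), barley (2) → 4 ✓
Line 2: some (1), hot (1), smooth (1), cave (1) → 4 ✓
Line 3: drifting (2), sleep (1), fades (1) → 4 ✓

Yes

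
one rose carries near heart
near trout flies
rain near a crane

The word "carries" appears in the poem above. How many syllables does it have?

2

"carries" has 2 syllables.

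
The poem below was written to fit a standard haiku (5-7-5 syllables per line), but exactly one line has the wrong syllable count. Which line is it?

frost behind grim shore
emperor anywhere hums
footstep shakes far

Line 3

Line 1: frost (1), behind (2), grim (1), shore (1) → 5 ✓
Line 2: emperor (3), anywhere (3), hums (1) → 7 ✓
Line 3: footstep (2), shakes (1), far (1) → 4 (expected 5)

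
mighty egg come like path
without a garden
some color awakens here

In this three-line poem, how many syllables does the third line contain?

7

The third line: some(1) + color(2) + awakens(3) + here(1) = 7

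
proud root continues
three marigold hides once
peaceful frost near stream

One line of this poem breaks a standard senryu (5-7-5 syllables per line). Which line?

Line 1: proud (1), root (1), continues (3) → 5 ✓
Line 2: three (1), marigold (3), hides (1), once (1) → 6 (expected 7)
Line 3: peaceful (2), frost (1), near (1), stream (1) → 5 ✓

The second line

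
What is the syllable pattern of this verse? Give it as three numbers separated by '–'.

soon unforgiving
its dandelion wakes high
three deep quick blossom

Line 1: soon(1) + unforgiving(4) = 5
Line 2: its(1) + dandelion(4) + wakes(1) + high(1) = 7
Line 3: three(1) + deep(1) + quick(1) + blossom(2) = 5

5–7–5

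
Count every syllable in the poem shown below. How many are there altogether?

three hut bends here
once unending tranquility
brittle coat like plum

17

Line 1: three(1) + hut(1) + bends(1) + here(1) = 4
Line 2: once(1) + unending(3) + tranquility(4) = 8
Line 3: brittle(2) + coat(1) + like(1) + plum(1) = 5
Total: 4 + 8 + 5 = 17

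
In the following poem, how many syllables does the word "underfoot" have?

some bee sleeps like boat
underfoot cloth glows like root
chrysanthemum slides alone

3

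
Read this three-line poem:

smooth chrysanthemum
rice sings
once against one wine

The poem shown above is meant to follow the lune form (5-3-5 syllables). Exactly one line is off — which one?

Line 2

Line 1: "smooth chrysanthemum": 1+4 = 5 ✓
Line 2: "rice sings": 1+1 = 2 (expected 3)
Line 3: "once against one wine": 1+2+1+1 = 5 ✓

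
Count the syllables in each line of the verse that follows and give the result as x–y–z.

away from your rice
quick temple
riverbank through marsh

Line 1: away (2), from (1), your (1), rice (1) → 5
Line 2: quick (1), temple (2) → 3
Line 3: riverbank (3), through (1), marsh (1) → 5

5–3–5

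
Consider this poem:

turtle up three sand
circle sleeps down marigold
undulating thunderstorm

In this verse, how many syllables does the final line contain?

The final line: undulating (4), thunderstorm (3) → 7

7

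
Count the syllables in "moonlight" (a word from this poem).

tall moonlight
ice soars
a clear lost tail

"moonlight" has 2 syllables.

2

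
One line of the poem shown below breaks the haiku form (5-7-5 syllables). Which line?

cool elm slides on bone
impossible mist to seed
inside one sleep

Line 1: "cool elm slides on bone": 1+1+1+1+1 = 5 ✓
Line 2: "impossible mist to seed": 4+1+1+1 = 7 ✓
Line 3: "inside one sleep": 2+1+1 = 4 (expected 5)

Line 3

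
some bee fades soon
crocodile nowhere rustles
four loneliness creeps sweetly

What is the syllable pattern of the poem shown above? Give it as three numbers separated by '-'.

4-7-7

Line 1: "some bee fades soon": 1+1+1+1 = 4
Line 2: "crocodile nowhere rustles": 3+2+2 = 7
Line 3: "four loneliness creeps sweetly": 1+3+1+2 = 7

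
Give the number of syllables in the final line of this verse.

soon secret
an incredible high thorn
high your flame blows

4

The final line: "high your flame blows": 1+1+1+1 = 4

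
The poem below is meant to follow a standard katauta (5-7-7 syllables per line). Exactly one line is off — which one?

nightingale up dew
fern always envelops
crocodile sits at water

Line 1: nightingale(3) + up(1) + dew(1) = 5 ✓
Line 2: fern(1) + always(2) + envelops(3) = 6 (expected 7)
Line 3: crocodile(3) + sits(1) + at(1) + water(2) = 7 ✓

The second line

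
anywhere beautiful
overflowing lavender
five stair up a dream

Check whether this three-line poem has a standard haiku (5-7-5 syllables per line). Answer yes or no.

Line 1: "anywhere beautiful": 3+3 = 6 (expected 5)
Line 2: "overflowing lavender": 4+3 = 7 ✓
Line 3: "five stair up a dream": 1+1+1+1+1 = 5 ✓

No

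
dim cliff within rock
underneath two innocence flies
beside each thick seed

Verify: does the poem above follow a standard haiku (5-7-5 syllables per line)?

No

Line 1: dim (1), cliff (1), within (2), rock (1) → 5 ✓
Line 2: underneath (3), two (1), innocence (3), flies (1) → 8 (expected 7)
Line 3: beside (2), each (1), thick (1), seed (1) → 5 ✓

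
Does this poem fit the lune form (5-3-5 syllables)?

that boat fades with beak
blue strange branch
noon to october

Line 1: that (1), boat (1), fades (1), with (1), beak (1) → 5 ✓
Line 2: blue (1), strange (1), branch (1) → 3 ✓
Line 3: noon (1), to (1), october (3) → 5 ✓

Yes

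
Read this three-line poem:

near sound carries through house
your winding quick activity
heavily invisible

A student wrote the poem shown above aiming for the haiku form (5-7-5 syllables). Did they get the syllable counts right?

No

Line 1: near (1), sound (1), carries (2), through (1), house (1) → 6 (expected 5)
Line 2: your (1), winding (2), quick (1), activity (4) → 8 (expected 7)
Line 3: heavily (3), invisible (4) → 7 (expected 5)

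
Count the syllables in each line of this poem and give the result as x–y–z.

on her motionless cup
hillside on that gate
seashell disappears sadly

6–5–7

Line 1: on (1), her (1), motionless (3), cup (1) → 6
Line 2: hillside (2), on (1), that (1), gate (1) → 5
Line 3: seashell (2), disappears (3), sadly (2) → 7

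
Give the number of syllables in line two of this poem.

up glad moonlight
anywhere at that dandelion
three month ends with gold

Line two: anywhere(3) + at(1) + that(1) + dandelion(4) = 9

9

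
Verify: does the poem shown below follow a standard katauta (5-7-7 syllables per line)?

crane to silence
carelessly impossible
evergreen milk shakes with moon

No

Line 1: crane (1), to (1), silence (2) → 4 (expected 5)
Line 2: carelessly (3), impossible (4) → 7 ✓
Line 3: evergreen (3), milk (1), shakes (1), with (1), moon (1) → 7 ✓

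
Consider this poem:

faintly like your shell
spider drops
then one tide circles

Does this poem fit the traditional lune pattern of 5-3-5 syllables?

Line 1: faintly (2), like (1), your (1), shell (1) → 5 ✓
Line 2: spider (2), drops (1) → 3 ✓
Line 3: then (1), one (1), tide (1), circles (2) → 5 ✓

Yes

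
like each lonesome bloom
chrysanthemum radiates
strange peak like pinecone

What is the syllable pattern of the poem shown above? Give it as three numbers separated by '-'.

5-7-5

Line 1: "like each lonesome bloom": 1+1+2+1 = 5
Line 2: "chrysanthemum radiates": 4+3 = 7
Line 3: "strange peak like pinecone": 1+1+1+2 = 5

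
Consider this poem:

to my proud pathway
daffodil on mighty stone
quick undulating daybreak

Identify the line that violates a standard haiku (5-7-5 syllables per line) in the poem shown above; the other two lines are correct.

The third line

Line 1: to (1), my (1), proud (1), pathway (2) → 5 ✓
Line 2: daffodil (3), on (1), mighty (2), stone (1) → 7 ✓
Line 3: quick (1), undulating (4), daybreak (2) → 7 (expected 5)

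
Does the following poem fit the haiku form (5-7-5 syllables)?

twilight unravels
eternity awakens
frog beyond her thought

Yes

Line 1: twilight (2), unravels (3) → 5 ✓
Line 2: eternity (4), awakens (3) → 7 ✓
Line 3: frog (1), beyond (2), her (1), thought (1) → 5 ✓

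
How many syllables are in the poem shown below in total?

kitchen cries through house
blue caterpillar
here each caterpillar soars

17

Line 1: kitchen (2), cries (1), through (1), house (1) → 5
Line 2: blue (1), caterpillar (4) → 5
Line 3: here (1), each (1), caterpillar (4), soars (1) → 7
Total: 5 + 5 + 7 = 17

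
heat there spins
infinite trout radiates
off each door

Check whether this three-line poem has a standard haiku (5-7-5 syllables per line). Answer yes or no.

No

Line 1: heat (1), there (1), spins (1) → 3 (expected 5)
Line 2: infinite (3), trout (1), radiates (3) → 7 ✓
Line 3: off (1), each (1), door (1) → 3 (expected 5)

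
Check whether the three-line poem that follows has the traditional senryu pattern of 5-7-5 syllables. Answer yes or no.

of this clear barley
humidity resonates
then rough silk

Line 1: of (1), this (1), clear (1), barley (2) → 5 ✓
Line 2: humidity (4), resonates (3) → 7 ✓
Line 3: then (1), rough (1), silk (1) → 3 (expected 5)

No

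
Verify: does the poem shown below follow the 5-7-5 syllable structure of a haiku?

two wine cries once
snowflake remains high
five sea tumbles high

No

Line 1: "two wine cries once": 1+1+1+1 = 4 (expected 5)
Line 2: "snowflake remains high": 2+2+1 = 5 (expected 7)
Line 3: "five sea tumbles high": 1+1+2+1 = 5 ✓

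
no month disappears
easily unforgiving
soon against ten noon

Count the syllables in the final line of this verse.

The final line: "soon against ten noon": 1+2+1+1 = 5

5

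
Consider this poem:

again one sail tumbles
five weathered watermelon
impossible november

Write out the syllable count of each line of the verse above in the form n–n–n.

Line 1: again(2) + one(1) + sail(1) + tumbles(2) = 6
Line 2: five(1) + weathered(2) + watermelon(4) = 7
Line 3: impossible(4) + november(3) = 7

6–7–7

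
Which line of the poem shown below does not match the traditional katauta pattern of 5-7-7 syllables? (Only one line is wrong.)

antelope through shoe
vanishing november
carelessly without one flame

The second line

Line 1: "antelope through shoe": 3+1+1 = 5 ✓
Line 2: "vanishing november": 3+3 = 6 (expected 7)
Line 3: "carelessly without one flame": 3+2+1+1 = 7 ✓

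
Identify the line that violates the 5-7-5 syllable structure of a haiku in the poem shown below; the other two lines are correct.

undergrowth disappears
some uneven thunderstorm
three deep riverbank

Line 1

Line 1: undergrowth(3) + disappears(3) = 6 (expected 5)
Line 2: some(1) + uneven(3) + thunderstorm(3) = 7 ✓
Line 3: three(1) + deep(1) + riverbank(3) = 5 ✓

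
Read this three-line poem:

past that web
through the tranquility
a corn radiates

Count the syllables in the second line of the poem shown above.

The second line: "through the tranquility": 1+1+4 = 6

6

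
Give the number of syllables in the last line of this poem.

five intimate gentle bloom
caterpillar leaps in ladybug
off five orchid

4

The last line: "off five orchid": 1+1+2 = 4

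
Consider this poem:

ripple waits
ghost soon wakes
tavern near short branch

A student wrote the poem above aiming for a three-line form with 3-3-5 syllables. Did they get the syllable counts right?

Line 1: ripple (2), waits (1) → 3 ✓
Line 2: ghost (1), soon (1), wakes (1) → 3 ✓
Line 3: tavern (2), near (1), short (1), branch (1) → 5 ✓

Yes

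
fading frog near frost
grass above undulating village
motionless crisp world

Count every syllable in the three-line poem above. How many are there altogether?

19

Line 1: fading (2), frog (1), near (1), frost (1) → 5
Line 2: grass (1), above (2), undulating (4), village (2) → 9
Line 3: motionless (3), crisp (1), world (1) → 5
Total: 5 + 9 + 5 = 19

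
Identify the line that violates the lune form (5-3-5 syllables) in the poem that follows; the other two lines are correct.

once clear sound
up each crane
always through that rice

Line 1

Line 1: once (1), clear (1), sound (1) → 3 (expected 5)
Line 2: up (1), each (1), crane (1) → 3 ✓
Line 3: always (2), through (1), that (1), rice (1) → 5 ✓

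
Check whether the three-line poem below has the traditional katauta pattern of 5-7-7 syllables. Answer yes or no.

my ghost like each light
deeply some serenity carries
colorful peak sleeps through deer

Line 1: my (1), ghost (1), like (1), each (1), light (1) → 5 ✓
Line 2: deeply (2), some (1), serenity (4), carries (2) → 9 (expected 7)
Line 3: colorful (3), peak (1), sleeps (1), through (1), deer (1) → 7 ✓

No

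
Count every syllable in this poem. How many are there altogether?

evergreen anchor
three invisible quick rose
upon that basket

17

Line 1: evergreen(3) + anchor(2) = 5
Line 2: three(1) + invisible(4) + quick(1) + rose(1) = 7
Line 3: upon(2) + that(1) + basket(2) = 5
Total: 5 + 7 + 5 = 17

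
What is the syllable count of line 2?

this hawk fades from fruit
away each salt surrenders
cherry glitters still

Line 2: away(2) + each(1) + salt(1) + surrenders(3) = 7

7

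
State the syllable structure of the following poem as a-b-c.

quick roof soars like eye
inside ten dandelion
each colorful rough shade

5-7-6

Line 1: quick (1), roof (1), soars (1), like (1), eye (1) → 5
Line 2: inside (2), ten (1), dandelion (4) → 7
Line 3: each (1), colorful (3), rough (1), shade (1) → 6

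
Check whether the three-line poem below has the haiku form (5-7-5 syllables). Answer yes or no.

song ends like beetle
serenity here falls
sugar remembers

No

Line 1: song(1) + ends(1) + like(1) + beetle(2) = 5 ✓
Line 2: serenity(4) + here(1) + falls(1) = 6 (expected 7)
Line 3: sugar(2) + remembers(3) = 5 ✓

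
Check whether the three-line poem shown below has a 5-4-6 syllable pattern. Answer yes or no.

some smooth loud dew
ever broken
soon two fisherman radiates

Line 1: some (1), smooth (1), loud (1), dew (1) → 4 (expected 5)
Line 2: ever (2), broken (2) → 4 ✓
Line 3: soon (1), two (1), fisherman (3), radiates (3) → 8 (expected 6)

No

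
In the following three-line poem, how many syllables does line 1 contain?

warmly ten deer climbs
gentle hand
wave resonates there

Line 1: warmly (2), ten (1), deer (1), climbs (1) → 5

5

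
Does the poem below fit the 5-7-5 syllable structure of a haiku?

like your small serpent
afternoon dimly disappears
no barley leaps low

No

Line 1: "like your small serpent": 1+1+1+2 = 5 ✓
Line 2: "afternoon dimly disappears": 3+2+3 = 8 (expected 7)
Line 3: "no barley leaps low": 1+2+1+1 = 5 ✓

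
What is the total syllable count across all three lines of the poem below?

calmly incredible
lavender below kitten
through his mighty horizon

20

Line 1: "calmly incredible": 2+4 = 6
Line 2: "lavender below kitten": 3+2+2 = 7
Line 3: "through his mighty horizon": 1+1+2+3 = 7
Total: 6 + 7 + 7 = 20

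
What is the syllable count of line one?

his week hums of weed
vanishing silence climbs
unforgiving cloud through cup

5

Line one: his (1), week (1), hums (1), of (1), weed (1) → 5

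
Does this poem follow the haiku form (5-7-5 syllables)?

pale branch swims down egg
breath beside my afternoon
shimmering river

Yes

Line 1: pale(1) + branch(1) + swims(1) + down(1) + egg(1) = 5 ✓
Line 2: breath(1) + beside(2) + my(1) + afternoon(3) = 7 ✓
Line 3: shimmering(3) + river(2) = 5 ✓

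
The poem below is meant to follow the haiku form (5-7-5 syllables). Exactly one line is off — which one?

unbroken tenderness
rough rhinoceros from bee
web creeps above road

Line 1: unbroken(3) + tenderness(3) = 6 (expected 5)
Line 2: rough(1) + rhinoceros(4) + from(1) + bee(1) = 7 ✓
Line 3: web(1) + creeps(1) + above(2) + road(1) = 5 ✓

Line 1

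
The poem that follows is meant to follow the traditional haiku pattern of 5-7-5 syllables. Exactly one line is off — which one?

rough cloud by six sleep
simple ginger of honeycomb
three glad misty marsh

The second line

Line 1: rough (1), cloud (1), by (1), six (1), sleep (1) → 5 ✓
Line 2: simple (2), ginger (2), of (1), honeycomb (3) → 8 (expected 7)
Line 3: three (1), glad (1), misty (2), marsh (1) → 5 ✓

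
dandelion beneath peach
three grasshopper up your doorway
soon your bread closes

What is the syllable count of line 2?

Line 2: "three grasshopper up your doorway": 1+3+1+1+2 = 8

8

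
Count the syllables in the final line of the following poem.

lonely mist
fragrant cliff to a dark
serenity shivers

The final line: serenity(4) + shivers(2) = 6

6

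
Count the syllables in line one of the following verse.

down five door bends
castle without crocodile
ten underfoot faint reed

4

Line one: down(1) + five(1) + door(1) + bends(1) = 4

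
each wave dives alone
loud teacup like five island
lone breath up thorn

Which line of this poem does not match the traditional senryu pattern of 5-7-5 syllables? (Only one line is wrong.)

Line 1: each (1), wave (1), dives (1), alone (2) → 5 ✓
Line 2: loud (1), teacup (2), like (1), five (1), island (2) → 7 ✓
Line 3: lone (1), breath (1), up (1), thorn (1) → 4 (expected 5)

The third line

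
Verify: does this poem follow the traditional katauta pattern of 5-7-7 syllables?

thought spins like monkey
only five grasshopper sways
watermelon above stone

Yes

Line 1: "thought spins like monkey": 1+1+1+2 = 5 ✓
Line 2: "only five grasshopper sways": 2+1+3+1 = 7 ✓
Line 3: "watermelon above stone": 4+2+1 = 7 ✓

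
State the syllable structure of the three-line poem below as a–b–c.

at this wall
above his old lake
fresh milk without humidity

Line 1: at(1) + this(1) + wall(1) = 3
Line 2: above(2) + his(1) + old(1) + lake(1) = 5
Line 3: fresh(1) + milk(1) + without(2) + humidity(4) = 8

3–5–8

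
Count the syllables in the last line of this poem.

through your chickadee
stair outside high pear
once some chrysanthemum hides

7

The last line: once(1) + some(1) + chrysanthemum(4) + hides(1) = 7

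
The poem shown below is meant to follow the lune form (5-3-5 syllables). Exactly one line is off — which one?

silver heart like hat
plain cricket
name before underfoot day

Line 1: "silver heart like hat": 2+1+1+1 = 5 ✓
Line 2: "plain cricket": 1+2 = 3 ✓
Line 3: "name before underfoot day": 1+2+3+1 = 7 (expected 5)

The third line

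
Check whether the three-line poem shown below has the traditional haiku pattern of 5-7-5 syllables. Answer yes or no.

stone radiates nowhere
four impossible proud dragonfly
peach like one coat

No

Line 1: stone (1), radiates (3), nowhere (2) → 6 (expected 5)
Line 2: four (1), impossible (4), proud (1), dragonfly (3) → 9 (expected 7)
Line 3: peach (1), like (1), one (1), coat (1) → 4 (expected 5)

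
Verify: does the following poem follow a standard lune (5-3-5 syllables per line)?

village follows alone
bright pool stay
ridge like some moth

No

Line 1: village(2) + follows(2) + alone(2) = 6 (expected 5)
Line 2: bright(1) + pool(1) + stay(1) = 3 ✓
Line 3: ridge(1) + like(1) + some(1) + moth(1) = 4 (expected 5)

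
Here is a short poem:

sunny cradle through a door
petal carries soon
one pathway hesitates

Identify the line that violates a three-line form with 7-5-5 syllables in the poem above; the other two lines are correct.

Line 3

Line 1: sunny(2) + cradle(2) + through(1) + a(1) + door(1) = 7 ✓
Line 2: petal(2) + carries(2) + soon(1) = 5 ✓
Line 3: one(1) + pathway(2) + hesitates(3) = 6 (expected 5)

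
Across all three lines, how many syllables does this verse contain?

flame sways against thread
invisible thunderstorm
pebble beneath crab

17

Line 1: "flame sways against thread": 1+1+2+1 = 5
Line 2: "invisible thunderstorm": 4+3 = 7
Line 3: "pebble beneath crab": 2+2+1 = 5
Total: 5 + 7 + 5 = 17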